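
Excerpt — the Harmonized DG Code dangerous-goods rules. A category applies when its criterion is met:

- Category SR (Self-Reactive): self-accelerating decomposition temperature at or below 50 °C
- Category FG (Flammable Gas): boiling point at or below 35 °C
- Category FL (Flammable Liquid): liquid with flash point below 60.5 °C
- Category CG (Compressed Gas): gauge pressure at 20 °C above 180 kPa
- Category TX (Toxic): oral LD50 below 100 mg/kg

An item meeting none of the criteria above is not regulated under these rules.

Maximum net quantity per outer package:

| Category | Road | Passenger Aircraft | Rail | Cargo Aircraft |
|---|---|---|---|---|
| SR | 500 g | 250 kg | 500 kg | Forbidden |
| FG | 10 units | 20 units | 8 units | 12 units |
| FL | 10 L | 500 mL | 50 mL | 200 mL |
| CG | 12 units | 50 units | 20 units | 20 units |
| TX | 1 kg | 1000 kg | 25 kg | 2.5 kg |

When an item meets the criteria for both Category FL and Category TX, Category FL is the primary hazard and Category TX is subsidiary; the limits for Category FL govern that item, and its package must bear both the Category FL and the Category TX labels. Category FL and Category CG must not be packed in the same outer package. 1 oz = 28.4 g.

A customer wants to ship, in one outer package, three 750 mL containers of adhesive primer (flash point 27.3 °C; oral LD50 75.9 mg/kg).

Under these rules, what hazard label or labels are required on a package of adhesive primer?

Category FL and TX

The adhesive primer has flash point 27.3 °C, which is < 60.5 °C, so it is Category FL (Flammable Liquid).
Oral LD50 75.9 mg/kg meets the Category TX criterion (Toxic), so the adhesive primer is Category TX.
By the precedence rule Category FL is primary and Category TX is subsidiary, and that rule requires both labels on the package.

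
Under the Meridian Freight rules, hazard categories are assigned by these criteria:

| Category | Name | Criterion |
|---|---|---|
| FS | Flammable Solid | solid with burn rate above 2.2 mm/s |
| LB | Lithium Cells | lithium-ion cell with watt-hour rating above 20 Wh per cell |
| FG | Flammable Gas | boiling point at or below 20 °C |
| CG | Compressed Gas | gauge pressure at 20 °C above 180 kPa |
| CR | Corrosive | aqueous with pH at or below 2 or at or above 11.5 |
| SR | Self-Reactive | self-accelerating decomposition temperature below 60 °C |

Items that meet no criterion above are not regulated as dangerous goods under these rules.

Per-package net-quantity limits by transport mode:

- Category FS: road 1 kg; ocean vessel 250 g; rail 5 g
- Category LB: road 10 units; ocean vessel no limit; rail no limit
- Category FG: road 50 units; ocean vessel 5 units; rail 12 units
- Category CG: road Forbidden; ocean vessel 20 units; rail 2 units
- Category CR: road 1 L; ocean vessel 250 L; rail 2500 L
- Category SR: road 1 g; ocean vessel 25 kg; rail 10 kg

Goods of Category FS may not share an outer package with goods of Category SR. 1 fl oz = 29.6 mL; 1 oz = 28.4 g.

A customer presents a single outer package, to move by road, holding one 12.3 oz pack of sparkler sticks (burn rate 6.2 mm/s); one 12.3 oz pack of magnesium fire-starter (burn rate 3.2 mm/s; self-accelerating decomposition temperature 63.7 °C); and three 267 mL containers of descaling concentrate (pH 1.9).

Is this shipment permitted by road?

Yes

Sparkler sticks: burn rate 6.2 mm/s > 2.2 mm/s → Category FS (Flammable Solid).
Magnesium fire-starter: burn rate 3.2 mm/s > 2.2 mm/s → Category FS (Flammable Solid).
The descaling concentrate has pH 1.9, which is ≤ 2, so it is Category CR (Corrosive).
Category FS net quantity: (one 12.3 oz pack = 349.32 g) + (one 12.3 oz pack = 349.32 g) = 698.64 g.
That is within the Category FS road limit of 1 kg.
Category CR quantity: three 267 mL containers = 801 mL.
801 mL is within the road limit of 1 L for Category CR.
The segregation rule (Category FS with Category SR) does not apply to Category FS with Category CR.
Every hazard category is within its road limit and no segregation rule is violated.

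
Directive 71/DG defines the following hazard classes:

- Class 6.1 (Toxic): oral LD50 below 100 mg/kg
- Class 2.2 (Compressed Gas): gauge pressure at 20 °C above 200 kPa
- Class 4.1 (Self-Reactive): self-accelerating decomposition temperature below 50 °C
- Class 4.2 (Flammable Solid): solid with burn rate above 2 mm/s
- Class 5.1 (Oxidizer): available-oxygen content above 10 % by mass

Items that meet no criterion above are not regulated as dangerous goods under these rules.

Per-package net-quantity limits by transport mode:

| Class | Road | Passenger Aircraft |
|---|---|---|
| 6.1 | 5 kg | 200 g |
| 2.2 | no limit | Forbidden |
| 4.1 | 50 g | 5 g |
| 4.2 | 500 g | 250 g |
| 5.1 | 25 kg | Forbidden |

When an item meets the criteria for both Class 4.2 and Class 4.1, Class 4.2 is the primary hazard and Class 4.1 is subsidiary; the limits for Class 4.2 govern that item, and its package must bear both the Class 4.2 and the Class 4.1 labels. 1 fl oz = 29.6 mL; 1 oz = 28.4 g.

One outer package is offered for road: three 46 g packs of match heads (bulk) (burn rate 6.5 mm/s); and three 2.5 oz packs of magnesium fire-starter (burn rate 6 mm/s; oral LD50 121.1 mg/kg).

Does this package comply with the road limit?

Yes

Match heads (bulk): burn rate 6.5 mm/s > 2 mm/s → Class 4.2 (Flammable Solid).
Burn rate 6 mm/s meets the Class 4.2 criterion (Flammable Solid), so the magnesium fire-starter is Class 4.2.
Class 4.2 net quantity: (three 46 g packs = 138 g) + (three 2.5 oz packs = 213 g) = 351 g.
That is within the Class 4.2 road limit of 500 g.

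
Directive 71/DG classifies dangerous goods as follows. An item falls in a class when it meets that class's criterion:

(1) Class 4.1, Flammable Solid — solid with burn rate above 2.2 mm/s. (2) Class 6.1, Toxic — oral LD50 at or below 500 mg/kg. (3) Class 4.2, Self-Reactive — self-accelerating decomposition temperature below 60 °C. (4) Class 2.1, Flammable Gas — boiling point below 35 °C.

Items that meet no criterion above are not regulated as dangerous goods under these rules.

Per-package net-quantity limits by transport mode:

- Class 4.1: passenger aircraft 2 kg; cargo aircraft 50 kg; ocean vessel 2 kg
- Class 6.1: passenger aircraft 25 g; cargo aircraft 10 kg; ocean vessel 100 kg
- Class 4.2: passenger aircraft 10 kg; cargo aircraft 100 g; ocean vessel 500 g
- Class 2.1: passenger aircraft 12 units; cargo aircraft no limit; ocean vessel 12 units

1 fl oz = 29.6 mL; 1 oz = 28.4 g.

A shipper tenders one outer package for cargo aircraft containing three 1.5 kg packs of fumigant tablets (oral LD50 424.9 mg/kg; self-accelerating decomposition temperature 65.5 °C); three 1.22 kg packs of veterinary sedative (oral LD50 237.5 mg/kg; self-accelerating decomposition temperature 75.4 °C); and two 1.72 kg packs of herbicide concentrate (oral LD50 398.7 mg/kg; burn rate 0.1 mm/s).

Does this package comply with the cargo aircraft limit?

With oral LD50 424.9 mg/kg (≤ 500 mg/kg), the fumigant tablets fall in Class 6.1.
Oral LD50 237.5 mg/kg meets the Class 6.1 criterion (Toxic), so the veterinary sedative is Class 6.1.
With oral LD50 398.7 mg/kg (≤ 500 mg/kg), the herbicide concentrate falls in Class 6.1.
Class 6.1 net quantity: (three 1.5 kg packs = 4.5 kg) + (three 1.22 kg packs = 3.66 kg) + (two 1.72 kg packs = 3.44 kg) = 11.6 kg.
11.6 kg > 10 kg (cargo aircraft limit, Class 6.1) — over the limit.

No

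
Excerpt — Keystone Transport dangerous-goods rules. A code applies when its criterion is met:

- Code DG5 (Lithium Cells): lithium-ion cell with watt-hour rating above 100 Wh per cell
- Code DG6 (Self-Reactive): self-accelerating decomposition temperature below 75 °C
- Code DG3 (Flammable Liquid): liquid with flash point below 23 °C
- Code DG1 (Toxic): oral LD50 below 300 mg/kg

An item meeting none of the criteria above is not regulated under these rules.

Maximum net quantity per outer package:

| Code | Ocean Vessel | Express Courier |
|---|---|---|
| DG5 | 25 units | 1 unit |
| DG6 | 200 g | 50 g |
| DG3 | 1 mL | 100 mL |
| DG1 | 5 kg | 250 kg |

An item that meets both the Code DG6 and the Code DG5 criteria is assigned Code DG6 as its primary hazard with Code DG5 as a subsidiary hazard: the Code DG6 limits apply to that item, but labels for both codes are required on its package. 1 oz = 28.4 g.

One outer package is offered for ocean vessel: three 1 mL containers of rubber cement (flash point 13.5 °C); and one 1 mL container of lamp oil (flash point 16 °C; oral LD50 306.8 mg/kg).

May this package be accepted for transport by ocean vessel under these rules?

No

Flash point 13.5 °C meets the Code DG3 criterion (Flammable Liquid), so the rubber cement is Code DG3.
With flash point 16 °C (< 23 °C), the lamp oil falls in Code DG3.
Total Code DG3: (three 1 mL containers = 3 mL) + 1 mL = 4 mL.
That exceeds the Code DG3 ocean vessel limit of 1 mL.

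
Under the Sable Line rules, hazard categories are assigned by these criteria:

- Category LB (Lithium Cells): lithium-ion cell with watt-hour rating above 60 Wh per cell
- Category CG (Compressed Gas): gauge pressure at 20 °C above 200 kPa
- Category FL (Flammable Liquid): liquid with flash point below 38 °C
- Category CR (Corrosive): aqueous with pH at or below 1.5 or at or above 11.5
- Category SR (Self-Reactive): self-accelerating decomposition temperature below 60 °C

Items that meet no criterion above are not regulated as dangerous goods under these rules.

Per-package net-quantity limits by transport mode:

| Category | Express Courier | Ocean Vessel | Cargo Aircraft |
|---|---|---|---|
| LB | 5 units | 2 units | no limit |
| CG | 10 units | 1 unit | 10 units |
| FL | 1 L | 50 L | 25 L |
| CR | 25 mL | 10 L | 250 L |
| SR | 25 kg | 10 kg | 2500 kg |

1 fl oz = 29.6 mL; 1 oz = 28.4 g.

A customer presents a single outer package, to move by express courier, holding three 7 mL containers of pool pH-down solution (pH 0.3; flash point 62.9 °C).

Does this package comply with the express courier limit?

With pH 0.3 (≤ 1.5), the pool pH-down solution falls in Category CR.
Category CR quantity: three 7 mL containers = 21 mL.
21 mL is within the express courier limit of 25 mL for Category CR.

Yes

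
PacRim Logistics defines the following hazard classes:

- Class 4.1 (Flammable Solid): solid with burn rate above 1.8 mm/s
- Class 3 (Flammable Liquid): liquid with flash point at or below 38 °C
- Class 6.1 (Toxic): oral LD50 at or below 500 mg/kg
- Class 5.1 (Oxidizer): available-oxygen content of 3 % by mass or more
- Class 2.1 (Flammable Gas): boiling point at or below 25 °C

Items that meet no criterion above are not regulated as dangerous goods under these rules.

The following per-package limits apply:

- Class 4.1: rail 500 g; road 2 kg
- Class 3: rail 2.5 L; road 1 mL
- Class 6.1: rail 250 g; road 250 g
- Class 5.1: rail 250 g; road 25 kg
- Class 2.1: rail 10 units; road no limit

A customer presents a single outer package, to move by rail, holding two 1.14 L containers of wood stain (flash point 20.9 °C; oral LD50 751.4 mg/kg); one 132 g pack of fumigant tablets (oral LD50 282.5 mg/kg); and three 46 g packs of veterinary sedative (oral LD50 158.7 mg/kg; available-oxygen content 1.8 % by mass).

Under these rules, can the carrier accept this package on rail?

No

The wood stain has flash point 20.9 °C, which is ≤ 38 °C, so it is Class 3 (Flammable Liquid).
The fumigant tablets have oral LD50 282.5 mg/kg, which is ≤ 500 mg/kg, so they are Class 6.1 (Toxic).
Oral LD50 158.7 mg/kg meets the Class 6.1 criterion (Toxic), so the veterinary sedative is Class 6.1.
Class 6.1 net quantity: 132 g + (three 46 g packs = 138 g) = 270 g.
270 g > 250 g (rail limit, Class 6.1) — over the limit.
Class 3 quantity: two 1.14 L containers = 2.28 L.
That is within the Class 3 rail limit of 2.5 L.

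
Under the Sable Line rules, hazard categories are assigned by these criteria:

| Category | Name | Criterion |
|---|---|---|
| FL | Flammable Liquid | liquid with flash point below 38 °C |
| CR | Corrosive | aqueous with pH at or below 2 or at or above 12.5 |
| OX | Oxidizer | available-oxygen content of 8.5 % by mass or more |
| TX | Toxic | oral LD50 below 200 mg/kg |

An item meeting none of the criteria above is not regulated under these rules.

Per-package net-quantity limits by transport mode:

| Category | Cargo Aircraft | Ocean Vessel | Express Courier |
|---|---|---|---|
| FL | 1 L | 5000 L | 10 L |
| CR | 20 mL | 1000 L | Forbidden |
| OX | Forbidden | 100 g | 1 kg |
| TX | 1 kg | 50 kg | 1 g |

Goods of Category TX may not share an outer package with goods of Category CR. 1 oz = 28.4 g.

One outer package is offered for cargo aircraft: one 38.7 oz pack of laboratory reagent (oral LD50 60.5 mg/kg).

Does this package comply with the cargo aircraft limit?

With oral LD50 60.5 mg/kg (< 200 mg/kg), the laboratory reagent falls in Category TX.
Category TX quantity: one 38.7 oz pack = 1099.08 g.
That exceeds the Category TX cargo aircraft limit of 1 kg.

No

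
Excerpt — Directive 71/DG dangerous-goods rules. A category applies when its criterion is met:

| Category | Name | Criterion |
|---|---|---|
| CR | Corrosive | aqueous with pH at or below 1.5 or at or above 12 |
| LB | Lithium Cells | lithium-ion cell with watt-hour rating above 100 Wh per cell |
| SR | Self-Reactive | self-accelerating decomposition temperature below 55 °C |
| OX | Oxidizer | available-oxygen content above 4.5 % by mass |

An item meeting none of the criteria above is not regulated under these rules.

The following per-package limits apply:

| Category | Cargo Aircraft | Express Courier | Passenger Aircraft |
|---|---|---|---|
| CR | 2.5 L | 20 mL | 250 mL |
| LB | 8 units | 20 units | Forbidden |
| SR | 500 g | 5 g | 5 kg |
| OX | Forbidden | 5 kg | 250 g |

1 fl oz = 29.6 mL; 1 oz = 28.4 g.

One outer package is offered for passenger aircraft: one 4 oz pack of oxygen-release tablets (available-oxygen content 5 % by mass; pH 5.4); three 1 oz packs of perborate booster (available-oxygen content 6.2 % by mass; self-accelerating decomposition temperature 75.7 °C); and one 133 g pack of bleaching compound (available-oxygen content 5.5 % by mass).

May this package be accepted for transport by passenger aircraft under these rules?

Oxygen-release tablets: available-oxygen content 5 % by mass > 4.5 % by mass → Category OX (Oxidizer).
With available-oxygen content 6.2 % by mass (> 4.5 % by mass), the perborate booster falls in Category OX.
The bleaching compound has available-oxygen content 5.5 % by mass, which is > 4.5 % by mass, so it is Category OX (Oxidizer).
Total Category OX: (one 4 oz pack = 113.6 g) + (three 1 oz packs = 85.2 g) + 133 g = 331.8 g.
331.8 g exceeds the passenger aircraft limit of 250 g for Category OX.

No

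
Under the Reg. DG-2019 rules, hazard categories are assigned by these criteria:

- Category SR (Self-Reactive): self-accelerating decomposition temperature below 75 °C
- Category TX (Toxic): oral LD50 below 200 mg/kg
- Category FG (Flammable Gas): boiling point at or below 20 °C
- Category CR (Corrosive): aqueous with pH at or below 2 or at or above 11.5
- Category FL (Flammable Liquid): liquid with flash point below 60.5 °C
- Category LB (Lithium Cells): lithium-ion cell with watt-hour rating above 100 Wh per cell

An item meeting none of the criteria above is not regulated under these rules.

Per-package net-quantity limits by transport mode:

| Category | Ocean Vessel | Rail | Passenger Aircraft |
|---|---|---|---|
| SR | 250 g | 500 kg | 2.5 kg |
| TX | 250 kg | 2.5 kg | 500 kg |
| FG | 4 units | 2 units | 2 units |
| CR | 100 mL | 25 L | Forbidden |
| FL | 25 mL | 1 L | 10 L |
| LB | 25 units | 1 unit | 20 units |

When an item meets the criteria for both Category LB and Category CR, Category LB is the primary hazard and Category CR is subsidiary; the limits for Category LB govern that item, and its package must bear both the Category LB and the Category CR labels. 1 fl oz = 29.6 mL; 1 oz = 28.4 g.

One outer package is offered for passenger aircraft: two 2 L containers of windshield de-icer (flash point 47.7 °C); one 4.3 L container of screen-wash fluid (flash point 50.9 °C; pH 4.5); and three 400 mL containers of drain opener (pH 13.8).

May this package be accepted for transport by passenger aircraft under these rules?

With flash point 47.7 °C (< 60.5 °C), the windshield de-icer falls in Category FL.
Flash point 50.9 °C meets the Category FL criterion (Flammable Liquid), so the screen-wash fluid is Category FL.
The drain opener has pH 13.8, which is ≥ 11.5, so it is Category CR (Corrosive).
Total Category FL: (two 2 L containers = 4 L) + 4.3 L = 8.3 L.
8.3 L is within the passenger aircraft limit of 10 L for Category FL.
Category CR quantity: three 400 mL containers = 1.2 L.
By passenger aircraft, Category CR is Forbidden regardless of quantity.

No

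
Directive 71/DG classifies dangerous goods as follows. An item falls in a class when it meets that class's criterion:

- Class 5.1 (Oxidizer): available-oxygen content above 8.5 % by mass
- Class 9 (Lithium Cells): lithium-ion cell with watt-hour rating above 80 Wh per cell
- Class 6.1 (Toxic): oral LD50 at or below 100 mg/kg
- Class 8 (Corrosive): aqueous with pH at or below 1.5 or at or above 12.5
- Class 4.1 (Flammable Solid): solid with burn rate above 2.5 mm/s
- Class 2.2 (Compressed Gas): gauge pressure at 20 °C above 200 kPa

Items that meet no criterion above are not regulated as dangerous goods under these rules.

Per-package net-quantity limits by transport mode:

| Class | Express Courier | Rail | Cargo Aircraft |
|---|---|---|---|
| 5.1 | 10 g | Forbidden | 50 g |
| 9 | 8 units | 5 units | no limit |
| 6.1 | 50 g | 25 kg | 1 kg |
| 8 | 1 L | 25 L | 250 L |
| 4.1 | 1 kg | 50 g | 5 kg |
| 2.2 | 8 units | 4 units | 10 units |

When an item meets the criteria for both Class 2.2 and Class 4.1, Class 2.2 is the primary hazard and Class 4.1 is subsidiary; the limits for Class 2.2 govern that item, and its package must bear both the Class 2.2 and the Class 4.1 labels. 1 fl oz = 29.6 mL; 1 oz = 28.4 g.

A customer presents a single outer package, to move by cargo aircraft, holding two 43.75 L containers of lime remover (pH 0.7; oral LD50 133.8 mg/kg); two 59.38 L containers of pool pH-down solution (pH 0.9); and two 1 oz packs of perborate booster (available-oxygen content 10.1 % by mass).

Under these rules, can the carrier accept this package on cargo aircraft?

pH 0.7 meets the Class 8 criterion (Corrosive), so the lime remover is Class 8.
With pH 0.9 (≤ 1.5), the pool pH-down solution falls in Class 8.
The perborate booster has available-oxygen content 10.1 % by mass, which is > 8.5 % by mass, so it is Class 5.1 (Oxidizer).
Total Class 8: (two 43.75 L containers = 87.5 L) + (two 59.38 L containers = 118.76 L) = 206.26 L.
206.26 L ≤ 250 L (cargo aircraft limit, Class 8) — within limit.
Class 5.1 quantity: two 1 oz packs = 56.8 g.
That exceeds the Class 5.1 cargo aircraft limit of 50 g.

No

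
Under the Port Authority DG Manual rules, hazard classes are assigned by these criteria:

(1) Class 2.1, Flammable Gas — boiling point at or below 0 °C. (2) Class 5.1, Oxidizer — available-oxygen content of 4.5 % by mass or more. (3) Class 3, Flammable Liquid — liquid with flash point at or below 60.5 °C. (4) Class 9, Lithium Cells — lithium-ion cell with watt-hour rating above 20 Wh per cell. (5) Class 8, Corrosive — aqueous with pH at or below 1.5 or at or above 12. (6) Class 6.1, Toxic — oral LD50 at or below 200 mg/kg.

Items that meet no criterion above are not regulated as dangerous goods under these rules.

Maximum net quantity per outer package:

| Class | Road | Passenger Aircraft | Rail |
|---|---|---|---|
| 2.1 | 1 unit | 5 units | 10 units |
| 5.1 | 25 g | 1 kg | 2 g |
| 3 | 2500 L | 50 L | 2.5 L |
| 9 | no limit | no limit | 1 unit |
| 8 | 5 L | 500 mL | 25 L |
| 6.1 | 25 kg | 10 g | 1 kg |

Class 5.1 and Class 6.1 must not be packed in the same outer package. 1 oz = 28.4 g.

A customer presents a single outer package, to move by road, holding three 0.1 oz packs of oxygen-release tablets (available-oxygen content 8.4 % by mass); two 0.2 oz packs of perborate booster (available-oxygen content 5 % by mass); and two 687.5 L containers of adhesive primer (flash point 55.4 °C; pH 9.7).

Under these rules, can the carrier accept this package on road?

Yes

With available-oxygen content 8.4 % by mass (≥ 4.5 % by mass), the oxygen-release tablets fall in Class 5.1.
Perborate booster: available-oxygen content 5 % by mass ≥ 4.5 % by mass → Class 5.1 (Oxidizer).
With flash point 55.4 °C (≤ 60.5 °C), the adhesive primer falls in Class 3.
Total Class 5.1: (three 0.1 oz packs = 8.52 g) + (two 0.2 oz packs = 11.36 g) = 19.88 g.
19.88 g ≤ 25 g (road limit, Class 5.1) — within limit.
Class 3 quantity: two 687.5 L containers = 1375 L.
That is within the Class 3 road limit of 2500 L.
The segregation rule (Class 5.1 with Class 6.1) does not apply to Class 5.1 with Class 3.
Every hazard class is within its road limit and no segregation rule is violated.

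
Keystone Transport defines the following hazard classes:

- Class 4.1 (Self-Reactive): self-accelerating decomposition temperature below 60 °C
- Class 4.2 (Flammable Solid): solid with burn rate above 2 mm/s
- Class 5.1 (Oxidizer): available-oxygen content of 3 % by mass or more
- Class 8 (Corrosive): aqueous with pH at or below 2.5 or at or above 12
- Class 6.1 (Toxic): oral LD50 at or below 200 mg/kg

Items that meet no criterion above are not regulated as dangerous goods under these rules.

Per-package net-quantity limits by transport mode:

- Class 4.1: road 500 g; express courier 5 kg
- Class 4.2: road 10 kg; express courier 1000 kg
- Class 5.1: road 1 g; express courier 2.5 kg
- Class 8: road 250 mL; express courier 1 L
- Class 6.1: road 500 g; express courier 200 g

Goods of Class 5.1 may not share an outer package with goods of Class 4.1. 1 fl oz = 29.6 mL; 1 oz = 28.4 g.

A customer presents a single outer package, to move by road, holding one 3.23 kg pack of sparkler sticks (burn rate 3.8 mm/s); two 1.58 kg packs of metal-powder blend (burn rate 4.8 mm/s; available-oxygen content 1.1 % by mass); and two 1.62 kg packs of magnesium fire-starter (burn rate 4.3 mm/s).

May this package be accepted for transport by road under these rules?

Yes

Sparkler sticks: burn rate 3.8 mm/s > 2 mm/s → Class 4.2 (Flammable Solid).
With burn rate 4.8 mm/s (> 2 mm/s), the metal-powder blend falls in Class 4.2.
Burn rate 4.3 mm/s meets the Class 4.2 criterion (Flammable Solid), so the magnesium fire-starter is Class 4.2.
Class 4.2 net quantity: 3.23 kg + (two 1.58 kg packs = 3.16 kg) + (two 1.62 kg packs = 3.24 kg) = 9.63 kg.
9.63 kg ≤ 10 kg (road limit, Class 4.2) — within limit.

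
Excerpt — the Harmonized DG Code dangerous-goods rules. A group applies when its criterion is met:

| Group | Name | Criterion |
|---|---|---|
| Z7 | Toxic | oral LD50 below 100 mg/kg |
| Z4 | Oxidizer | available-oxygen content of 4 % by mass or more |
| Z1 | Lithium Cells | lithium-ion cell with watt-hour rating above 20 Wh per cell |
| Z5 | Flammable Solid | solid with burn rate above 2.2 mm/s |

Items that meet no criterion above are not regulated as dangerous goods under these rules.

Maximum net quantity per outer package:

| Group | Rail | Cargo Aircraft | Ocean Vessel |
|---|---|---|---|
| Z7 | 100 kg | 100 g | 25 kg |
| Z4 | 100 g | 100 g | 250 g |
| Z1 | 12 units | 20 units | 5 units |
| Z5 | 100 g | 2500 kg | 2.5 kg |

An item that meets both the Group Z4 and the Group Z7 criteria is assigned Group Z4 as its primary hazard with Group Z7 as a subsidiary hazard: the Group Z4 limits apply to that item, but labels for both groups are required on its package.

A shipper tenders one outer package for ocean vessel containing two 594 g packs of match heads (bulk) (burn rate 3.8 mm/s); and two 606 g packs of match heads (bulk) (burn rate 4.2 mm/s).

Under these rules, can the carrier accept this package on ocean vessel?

Yes

Match heads (bulk): burn rate 3.8 mm/s > 2.2 mm/s → Group Z5 (Flammable Solid).
With burn rate 4.2 mm/s (> 2.2 mm/s), the match heads (bulk) fall in Group Z5.
Total Group Z5: (two 594 g packs = 1.188 kg) + (two 606 g packs = 1.212 kg) = 2.4 kg.
That is within the Group Z5 ocean vessel limit of 2.5 kg.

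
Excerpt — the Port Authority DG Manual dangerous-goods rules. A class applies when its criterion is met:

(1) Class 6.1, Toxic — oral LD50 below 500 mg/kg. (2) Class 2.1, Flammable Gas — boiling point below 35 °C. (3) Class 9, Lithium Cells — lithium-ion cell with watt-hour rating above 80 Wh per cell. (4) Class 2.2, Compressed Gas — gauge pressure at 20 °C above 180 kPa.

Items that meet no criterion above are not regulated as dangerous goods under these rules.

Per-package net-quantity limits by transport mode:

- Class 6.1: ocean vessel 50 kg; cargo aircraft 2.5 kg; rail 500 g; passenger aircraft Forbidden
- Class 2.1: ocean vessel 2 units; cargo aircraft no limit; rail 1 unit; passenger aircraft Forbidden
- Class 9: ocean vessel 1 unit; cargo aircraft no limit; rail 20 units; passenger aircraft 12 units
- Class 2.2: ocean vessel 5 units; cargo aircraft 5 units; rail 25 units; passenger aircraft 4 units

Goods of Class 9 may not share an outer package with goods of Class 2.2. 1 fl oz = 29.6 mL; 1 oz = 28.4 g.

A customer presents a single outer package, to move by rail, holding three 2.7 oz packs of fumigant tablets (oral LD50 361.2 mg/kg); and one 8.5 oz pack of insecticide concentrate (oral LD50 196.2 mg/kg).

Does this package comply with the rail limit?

With oral LD50 361.2 mg/kg (< 500 mg/kg), the fumigant tablets fall in Class 6.1.
With oral LD50 196.2 mg/kg (< 500 mg/kg), the insecticide concentrate falls in Class 6.1.
Total Class 6.1: (three 2.7 oz packs = 230.04 g) + (one 8.5 oz pack = 241.4 g) = 471.44 g.
471.44 g ≤ 500 g (rail limit, Class 6.1) — within limit.

Yes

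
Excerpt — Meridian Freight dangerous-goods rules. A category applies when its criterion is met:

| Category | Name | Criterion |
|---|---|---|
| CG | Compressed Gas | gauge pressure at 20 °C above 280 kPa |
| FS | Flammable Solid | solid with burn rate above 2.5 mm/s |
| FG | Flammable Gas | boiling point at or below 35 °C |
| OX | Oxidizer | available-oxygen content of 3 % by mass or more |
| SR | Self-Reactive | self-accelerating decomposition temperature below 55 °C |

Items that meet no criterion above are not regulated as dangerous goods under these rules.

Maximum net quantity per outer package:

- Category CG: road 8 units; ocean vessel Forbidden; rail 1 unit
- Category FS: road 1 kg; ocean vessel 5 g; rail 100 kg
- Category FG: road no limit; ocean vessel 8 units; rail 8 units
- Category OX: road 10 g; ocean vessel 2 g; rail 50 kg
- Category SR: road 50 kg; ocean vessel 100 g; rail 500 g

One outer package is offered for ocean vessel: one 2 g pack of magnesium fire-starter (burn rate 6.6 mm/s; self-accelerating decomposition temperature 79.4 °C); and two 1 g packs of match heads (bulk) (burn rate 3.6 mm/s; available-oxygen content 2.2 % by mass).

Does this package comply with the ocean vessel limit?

Yes

Magnesium fire-starter: burn rate 6.6 mm/s > 2.5 mm/s → Category FS (Flammable Solid).
The match heads (bulk) have burn rate 3.6 mm/s, which is > 2.5 mm/s, so they are Category FS (Flammable Solid).
Total Category FS: 2 g + (two 1 g packs = 2 g) = 4 g.
4 g ≤ 5 g (ocean vessel limit, Category FS) — within limit.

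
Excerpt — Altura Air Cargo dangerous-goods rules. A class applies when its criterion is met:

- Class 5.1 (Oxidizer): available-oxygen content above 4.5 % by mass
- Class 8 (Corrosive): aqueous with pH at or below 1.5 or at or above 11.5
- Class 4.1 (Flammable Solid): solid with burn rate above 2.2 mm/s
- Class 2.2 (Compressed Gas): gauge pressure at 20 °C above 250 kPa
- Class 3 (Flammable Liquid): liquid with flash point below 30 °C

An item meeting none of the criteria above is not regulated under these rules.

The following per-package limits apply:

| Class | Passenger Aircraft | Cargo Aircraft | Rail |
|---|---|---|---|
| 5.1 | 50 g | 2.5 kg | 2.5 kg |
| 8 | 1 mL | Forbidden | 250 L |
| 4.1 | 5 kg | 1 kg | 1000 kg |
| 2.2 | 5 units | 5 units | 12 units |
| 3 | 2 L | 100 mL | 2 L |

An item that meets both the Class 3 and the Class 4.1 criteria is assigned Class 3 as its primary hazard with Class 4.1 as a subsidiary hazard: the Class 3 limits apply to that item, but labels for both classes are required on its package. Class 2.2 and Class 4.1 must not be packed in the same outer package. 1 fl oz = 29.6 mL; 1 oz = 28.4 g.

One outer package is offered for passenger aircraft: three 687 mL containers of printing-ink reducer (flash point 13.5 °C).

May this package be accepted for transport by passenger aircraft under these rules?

Flash point 13.5 °C meets the Class 3 criterion (Flammable Liquid), so the printing-ink reducer is Class 3.
Class 3 quantity: three 687 mL containers = 2.061 L.
2.061 L > 2 L (passenger aircraft limit, Class 3) — over the limit.

No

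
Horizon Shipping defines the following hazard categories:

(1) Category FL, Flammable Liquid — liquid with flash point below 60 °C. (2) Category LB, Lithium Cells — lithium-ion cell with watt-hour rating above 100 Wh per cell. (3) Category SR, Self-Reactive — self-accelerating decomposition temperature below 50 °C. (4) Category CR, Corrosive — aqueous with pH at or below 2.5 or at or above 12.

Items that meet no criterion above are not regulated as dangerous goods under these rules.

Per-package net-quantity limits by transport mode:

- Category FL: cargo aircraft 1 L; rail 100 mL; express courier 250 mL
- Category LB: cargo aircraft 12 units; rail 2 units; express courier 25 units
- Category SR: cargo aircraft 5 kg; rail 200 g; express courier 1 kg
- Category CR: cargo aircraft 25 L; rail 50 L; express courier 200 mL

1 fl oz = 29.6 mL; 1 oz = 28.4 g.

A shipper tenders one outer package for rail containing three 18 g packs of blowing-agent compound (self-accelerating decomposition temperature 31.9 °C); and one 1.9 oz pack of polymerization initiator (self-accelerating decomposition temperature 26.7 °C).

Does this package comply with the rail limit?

Yes

Self-accelerating decomposition temperature 31.9 °C meets the Category SR criterion (Self-Reactive), so the blowing-agent compound is Category SR.
Polymerization initiator: self-accelerating decomposition temperature 26.7 °C < 50 °C → Category SR (Self-Reactive).
Category SR net quantity: (three 18 g packs = 54 g) + (one 1.9 oz pack = 53.96 g) = 107.96 g.
107.96 g ≤ 200 g (rail limit, Category SR) — within limit.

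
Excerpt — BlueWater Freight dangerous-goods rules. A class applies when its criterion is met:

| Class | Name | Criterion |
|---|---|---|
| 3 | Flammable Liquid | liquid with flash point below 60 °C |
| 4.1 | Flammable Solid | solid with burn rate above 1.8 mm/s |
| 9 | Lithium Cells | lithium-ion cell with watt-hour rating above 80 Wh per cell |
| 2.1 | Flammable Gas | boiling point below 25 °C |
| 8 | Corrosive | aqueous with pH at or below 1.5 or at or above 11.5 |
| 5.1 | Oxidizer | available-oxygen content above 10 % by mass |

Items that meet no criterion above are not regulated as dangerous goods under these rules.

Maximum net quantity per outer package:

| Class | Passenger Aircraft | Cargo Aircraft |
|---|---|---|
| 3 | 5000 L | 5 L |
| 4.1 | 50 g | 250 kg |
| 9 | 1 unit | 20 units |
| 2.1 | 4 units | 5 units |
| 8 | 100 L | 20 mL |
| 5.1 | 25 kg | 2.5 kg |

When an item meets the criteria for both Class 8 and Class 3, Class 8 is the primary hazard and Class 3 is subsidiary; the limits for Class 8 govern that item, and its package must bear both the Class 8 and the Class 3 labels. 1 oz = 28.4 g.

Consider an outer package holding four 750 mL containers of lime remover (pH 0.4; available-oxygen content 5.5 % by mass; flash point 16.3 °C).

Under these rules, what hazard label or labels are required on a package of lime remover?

Class 3 and 8

The lime remover has pH 0.4, which is ≤ 1.5, so it is Class 8 (Corrosive).
Flash point 16.3 °C meets the Class 3 criterion (Flammable Liquid), so the lime remover is Class 3.
By the precedence rule Class 8 is primary and Class 3 is subsidiary, and that rule requires both labels on the package.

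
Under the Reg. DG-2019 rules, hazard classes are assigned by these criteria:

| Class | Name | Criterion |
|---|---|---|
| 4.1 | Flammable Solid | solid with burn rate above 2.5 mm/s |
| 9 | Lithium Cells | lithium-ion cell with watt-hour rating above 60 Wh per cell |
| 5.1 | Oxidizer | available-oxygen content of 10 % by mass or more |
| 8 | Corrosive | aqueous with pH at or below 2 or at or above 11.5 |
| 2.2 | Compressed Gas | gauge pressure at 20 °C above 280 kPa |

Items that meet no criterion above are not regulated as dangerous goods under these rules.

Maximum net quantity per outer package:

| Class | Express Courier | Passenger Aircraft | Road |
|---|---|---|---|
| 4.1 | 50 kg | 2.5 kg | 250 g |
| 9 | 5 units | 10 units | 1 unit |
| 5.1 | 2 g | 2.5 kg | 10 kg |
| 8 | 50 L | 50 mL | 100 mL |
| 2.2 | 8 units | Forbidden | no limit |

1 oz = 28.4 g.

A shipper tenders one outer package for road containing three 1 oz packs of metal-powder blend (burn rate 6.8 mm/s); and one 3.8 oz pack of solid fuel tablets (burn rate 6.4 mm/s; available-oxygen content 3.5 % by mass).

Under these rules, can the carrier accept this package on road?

Yes

Burn rate 6.8 mm/s meets the Class 4.1 criterion (Flammable Solid), so the metal-powder blend is Class 4.1.
The solid fuel tablets have burn rate 6.4 mm/s, which is > 2.5 mm/s, so they are Class 4.1 (Flammable Solid).
Total Class 4.1: (three 1 oz packs = 85.2 g) + (one 3.8 oz pack = 107.92 g) = 193.12 g.
193.12 g is within the road limit of 250 g for Class 4.1.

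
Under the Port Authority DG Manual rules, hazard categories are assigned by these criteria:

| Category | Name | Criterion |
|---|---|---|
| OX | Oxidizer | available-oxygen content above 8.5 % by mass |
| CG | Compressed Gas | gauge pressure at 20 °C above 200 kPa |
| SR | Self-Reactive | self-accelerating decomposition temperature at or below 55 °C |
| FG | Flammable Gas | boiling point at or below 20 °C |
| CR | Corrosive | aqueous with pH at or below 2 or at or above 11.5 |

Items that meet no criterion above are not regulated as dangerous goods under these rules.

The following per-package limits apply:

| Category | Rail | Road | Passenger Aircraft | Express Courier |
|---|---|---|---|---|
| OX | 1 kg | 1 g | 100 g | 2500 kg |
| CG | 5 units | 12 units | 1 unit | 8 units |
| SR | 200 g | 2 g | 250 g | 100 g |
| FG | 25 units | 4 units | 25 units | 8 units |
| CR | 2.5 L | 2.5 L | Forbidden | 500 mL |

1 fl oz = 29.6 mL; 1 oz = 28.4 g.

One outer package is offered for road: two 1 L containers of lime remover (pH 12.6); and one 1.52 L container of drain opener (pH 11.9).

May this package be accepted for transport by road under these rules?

No

Lime remover: pH 12.6 ≥ 11.5 → Category CR (Corrosive).
The drain opener has pH 11.9, which is ≥ 11.5, so it is Category CR (Corrosive).
Category CR net quantity: (two 1 L containers = 2 L) + 1.52 L = 3.52 L.
3.52 L exceeds the road limit of 2.5 L for Category CR.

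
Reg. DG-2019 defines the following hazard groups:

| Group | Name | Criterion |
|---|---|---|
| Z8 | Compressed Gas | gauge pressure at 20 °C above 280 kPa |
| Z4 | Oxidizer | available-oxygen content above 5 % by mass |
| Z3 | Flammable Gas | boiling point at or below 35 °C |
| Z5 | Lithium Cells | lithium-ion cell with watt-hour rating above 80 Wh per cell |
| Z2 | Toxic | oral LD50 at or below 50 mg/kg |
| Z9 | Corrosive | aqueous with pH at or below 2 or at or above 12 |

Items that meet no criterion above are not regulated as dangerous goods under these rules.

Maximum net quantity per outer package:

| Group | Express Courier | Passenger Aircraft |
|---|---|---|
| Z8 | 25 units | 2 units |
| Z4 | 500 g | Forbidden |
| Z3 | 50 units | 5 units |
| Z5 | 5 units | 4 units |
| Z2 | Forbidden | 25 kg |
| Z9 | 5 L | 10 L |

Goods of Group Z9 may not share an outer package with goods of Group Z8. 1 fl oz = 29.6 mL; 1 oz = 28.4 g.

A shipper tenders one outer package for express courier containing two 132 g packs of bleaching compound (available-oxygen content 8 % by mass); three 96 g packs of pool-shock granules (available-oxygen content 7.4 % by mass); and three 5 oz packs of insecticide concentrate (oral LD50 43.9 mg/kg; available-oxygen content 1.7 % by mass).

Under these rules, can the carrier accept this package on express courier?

No

Bleaching compound: available-oxygen content 8 % by mass > 5 % by mass → Group Z4 (Oxidizer).
The pool-shock granules have available-oxygen content 7.4 % by mass, which is > 5 % by mass, so they are Group Z4 (Oxidizer).
Oral LD50 43.9 mg/kg meets the Group Z2 criterion (Toxic), so the insecticide concentrate is Group Z2.
Total Group Z4: (two 132 g packs = 264 g) + (three 96 g packs = 288 g) = 552 g.
552 g exceeds the express courier limit of 500 g for Group Z4.
Group Z2 quantity: three 5 oz packs = 426 g.
Group Z2 is Forbidden by express courier.
The segregation rule (Group Z9 with Group Z8) does not apply to Group Z4 with Group Z2.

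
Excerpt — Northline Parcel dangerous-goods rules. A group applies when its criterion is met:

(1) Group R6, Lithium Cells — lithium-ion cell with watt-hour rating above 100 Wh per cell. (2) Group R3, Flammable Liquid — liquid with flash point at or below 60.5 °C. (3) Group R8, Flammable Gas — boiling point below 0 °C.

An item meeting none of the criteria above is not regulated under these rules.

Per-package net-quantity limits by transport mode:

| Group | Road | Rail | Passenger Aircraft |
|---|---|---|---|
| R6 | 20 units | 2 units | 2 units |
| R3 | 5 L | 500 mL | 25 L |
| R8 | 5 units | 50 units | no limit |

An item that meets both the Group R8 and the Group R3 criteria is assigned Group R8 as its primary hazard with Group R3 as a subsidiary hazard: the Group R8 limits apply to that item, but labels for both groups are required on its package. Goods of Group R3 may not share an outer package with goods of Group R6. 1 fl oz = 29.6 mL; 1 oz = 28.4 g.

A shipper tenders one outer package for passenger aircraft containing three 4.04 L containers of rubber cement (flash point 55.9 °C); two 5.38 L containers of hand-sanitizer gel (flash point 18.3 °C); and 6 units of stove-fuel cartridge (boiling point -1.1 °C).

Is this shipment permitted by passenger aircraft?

Yes

With flash point 55.9 °C (≤ 60.5 °C), the rubber cement falls in Group R3.
With flash point 18.3 °C (≤ 60.5 °C), the hand-sanitizer gel falls in Group R3.
Boiling point -1.1 °C meets the Group R8 criterion (Flammable Gas), so the stove-fuel cartridge is Group R8.
Group R3 net quantity: (three 4.04 L containers = 12.12 L) + (two 5.38 L containers = 10.76 L) = 22.88 L.
22.88 L ≤ 25 L (passenger aircraft limit, Group R3) — within limit.
Group R8 quantity: 6 units.
Group R8 has no per-package limit by passenger aircraft.
The segregation rule (Group R3 with Group R6) does not apply to Group R3 with Group R8.
Every hazard group is within its passenger aircraft limit and no segregation rule is violated.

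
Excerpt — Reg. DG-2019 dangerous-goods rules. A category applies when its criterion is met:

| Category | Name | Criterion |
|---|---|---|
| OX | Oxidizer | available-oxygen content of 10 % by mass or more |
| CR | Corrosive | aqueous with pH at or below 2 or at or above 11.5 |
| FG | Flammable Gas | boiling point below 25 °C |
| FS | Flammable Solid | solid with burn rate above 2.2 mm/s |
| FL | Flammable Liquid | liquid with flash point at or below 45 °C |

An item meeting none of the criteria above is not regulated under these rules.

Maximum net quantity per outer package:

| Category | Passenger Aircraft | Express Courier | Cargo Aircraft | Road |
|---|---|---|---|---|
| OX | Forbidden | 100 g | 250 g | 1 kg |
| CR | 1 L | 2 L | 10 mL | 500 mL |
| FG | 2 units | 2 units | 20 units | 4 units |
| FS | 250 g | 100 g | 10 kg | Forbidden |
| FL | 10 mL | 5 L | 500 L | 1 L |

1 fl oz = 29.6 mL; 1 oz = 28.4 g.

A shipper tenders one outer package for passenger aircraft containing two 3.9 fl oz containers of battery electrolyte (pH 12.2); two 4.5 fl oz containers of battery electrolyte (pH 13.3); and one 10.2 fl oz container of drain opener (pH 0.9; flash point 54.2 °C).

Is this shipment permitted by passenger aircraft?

Battery electrolyte: pH 12.2 ≥ 11.5 → Category CR (Corrosive).
The battery electrolyte has pH 13.3, which is ≥ 11.5, so it is Category CR (Corrosive).
Drain opener: pH 0.9 ≤ 2 → Category CR (Corrosive).
Category CR net quantity: (two 3.9 fl oz containers = 230.88 mL) + (two 4.5 fl oz containers = 266.4 mL) + (one 10.2 fl oz container = 301.92 mL) = 799.2 mL.
That is within the Category CR passenger aircraft limit of 1 L.

Yes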